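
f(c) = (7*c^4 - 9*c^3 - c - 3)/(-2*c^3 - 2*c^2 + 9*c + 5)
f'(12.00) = -3.38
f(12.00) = -35.69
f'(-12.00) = -3.25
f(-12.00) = 52.43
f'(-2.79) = 167.63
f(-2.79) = 79.85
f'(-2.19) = 387.29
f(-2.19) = -77.30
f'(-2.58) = 973.65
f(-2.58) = 164.98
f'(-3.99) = 5.70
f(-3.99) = 36.50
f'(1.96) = 62958.62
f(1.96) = -299.00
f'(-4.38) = 2.40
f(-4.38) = 35.00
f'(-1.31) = 14.55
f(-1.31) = -6.84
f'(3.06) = -1.62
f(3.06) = -8.04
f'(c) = (6*c^2 + 4*c - 9)*(7*c^4 - 9*c^3 - c - 3)/(-2*c^3 - 2*c^2 + 9*c + 5)^2 + (28*c^3 - 27*c^2 - 1)/(-2*c^3 - 2*c^2 + 9*c + 5)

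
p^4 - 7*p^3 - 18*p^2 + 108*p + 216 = (p - 6)^2*(p + 2)*(p + 3)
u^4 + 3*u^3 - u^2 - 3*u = u*(u - 1)*(u + 1)*(u + 3)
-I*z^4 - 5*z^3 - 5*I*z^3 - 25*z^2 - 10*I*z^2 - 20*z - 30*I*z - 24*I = (z + 4)*(z - 6*I)*(z + I)*(-I*z - I)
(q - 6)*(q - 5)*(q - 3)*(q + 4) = q^4 - 10*q^3 + 7*q^2 + 162*q - 360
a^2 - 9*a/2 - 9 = (a - 6)*(a + 3/2)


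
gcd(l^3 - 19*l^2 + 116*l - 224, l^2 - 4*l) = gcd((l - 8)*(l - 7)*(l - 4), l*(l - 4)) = l - 4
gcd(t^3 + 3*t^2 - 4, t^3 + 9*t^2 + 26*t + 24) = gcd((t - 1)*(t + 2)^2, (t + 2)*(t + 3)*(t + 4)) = t + 2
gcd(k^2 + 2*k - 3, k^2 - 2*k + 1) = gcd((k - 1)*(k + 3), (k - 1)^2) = k - 1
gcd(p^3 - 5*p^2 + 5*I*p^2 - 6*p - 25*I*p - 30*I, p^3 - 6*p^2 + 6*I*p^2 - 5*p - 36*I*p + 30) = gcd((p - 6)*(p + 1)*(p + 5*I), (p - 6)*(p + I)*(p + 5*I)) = p^2 + p*(-6 + 5*I) - 30*I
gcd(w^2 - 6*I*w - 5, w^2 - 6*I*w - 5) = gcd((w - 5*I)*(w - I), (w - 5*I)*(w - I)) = w^2 - 6*I*w - 5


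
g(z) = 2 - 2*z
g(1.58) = -1.16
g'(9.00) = -2.00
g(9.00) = -16.00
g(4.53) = -7.06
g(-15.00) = 32.00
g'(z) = -2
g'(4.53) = -2.00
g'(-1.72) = -2.00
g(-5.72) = 13.44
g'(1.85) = -2.00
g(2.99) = -3.98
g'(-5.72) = -2.00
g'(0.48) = -2.00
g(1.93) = -1.86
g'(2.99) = -2.00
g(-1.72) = 5.44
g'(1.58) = -2.00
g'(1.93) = -2.00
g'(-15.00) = -2.00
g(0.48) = 1.04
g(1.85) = -1.70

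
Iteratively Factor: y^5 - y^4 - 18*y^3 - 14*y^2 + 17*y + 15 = (y + 1)*(y^4 - 2*y^3 - 16*y^2 + 2*y + 15) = (y - 1)*(y + 1)*(y^3 - y^2 - 17*y - 15) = (y - 1)*(y + 1)*(y + 3)*(y^2 - 4*y - 5) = (y - 1)*(y + 1)^2*(y + 3)*(y - 5)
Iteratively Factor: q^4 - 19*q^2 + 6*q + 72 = (q - 3)*(q^3 + 3*q^2 - 10*q - 24) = (q - 3)*(q + 2)*(q^2 + q - 12) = (q - 3)*(q + 2)*(q + 4)*(q - 3)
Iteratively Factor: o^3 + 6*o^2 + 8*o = (o + 4)*(o^2 + 2*o) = (o + 2)*(o + 4)*(o)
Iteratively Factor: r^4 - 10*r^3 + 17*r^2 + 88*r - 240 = (r - 4)*(r^3 - 6*r^2 - 7*r + 60) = (r - 4)*(r + 3)*(r^2 - 9*r + 20) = (r - 4)^2*(r + 3)*(r - 5)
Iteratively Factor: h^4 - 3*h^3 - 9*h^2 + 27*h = (h - 3)*(h^3 - 9*h) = (h - 3)^2*(h^2 + 3*h) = (h - 3)^2*(h + 3)*(h)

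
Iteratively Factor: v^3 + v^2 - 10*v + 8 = (v - 2)*(v^2 + 3*v - 4) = (v - 2)*(v + 4)*(v - 1)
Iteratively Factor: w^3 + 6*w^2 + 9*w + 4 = (w + 4)*(w^2 + 2*w + 1) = (w + 1)*(w + 4)*(w + 1)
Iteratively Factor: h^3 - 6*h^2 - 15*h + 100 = (h + 4)*(h^2 - 10*h + 25) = (h - 5)*(h + 4)*(h - 5)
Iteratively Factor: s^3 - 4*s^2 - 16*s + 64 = (s - 4)*(s^2 - 16) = (s - 4)*(s + 4)*(s - 4)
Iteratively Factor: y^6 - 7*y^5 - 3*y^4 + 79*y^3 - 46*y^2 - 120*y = (y - 4)*(y^5 - 3*y^4 - 15*y^3 + 19*y^2 + 30*y) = y*(y - 4)*(y^4 - 3*y^3 - 15*y^2 + 19*y + 30) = y*(y - 4)*(y - 2)*(y^3 - y^2 - 17*y - 15) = y*(y - 5)*(y - 4)*(y - 2)*(y^2 + 4*y + 3) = y*(y - 5)*(y - 4)*(y - 2)*(y + 1)*(y + 3)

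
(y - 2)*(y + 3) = y^2 + y - 6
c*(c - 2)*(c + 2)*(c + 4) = c^4 + 4*c^3 - 4*c^2 - 16*c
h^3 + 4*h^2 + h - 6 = (h - 1)*(h + 2)*(h + 3)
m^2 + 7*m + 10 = (m + 2)*(m + 5)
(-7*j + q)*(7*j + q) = -49*j^2 + q^2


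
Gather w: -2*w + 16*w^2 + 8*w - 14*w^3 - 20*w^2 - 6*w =-14*w^3 - 4*w^2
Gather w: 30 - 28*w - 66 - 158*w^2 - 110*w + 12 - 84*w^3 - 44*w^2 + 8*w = -84*w^3 - 202*w^2 - 130*w - 24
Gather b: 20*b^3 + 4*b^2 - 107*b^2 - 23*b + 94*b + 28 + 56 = 20*b^3 - 103*b^2 + 71*b + 84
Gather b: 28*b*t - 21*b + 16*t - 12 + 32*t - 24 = b*(28*t - 21) + 48*t - 36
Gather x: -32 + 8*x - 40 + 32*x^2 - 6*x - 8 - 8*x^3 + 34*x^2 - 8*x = -8*x^3 + 66*x^2 - 6*x - 80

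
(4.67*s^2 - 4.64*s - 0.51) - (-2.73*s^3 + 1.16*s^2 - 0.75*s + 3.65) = 2.73*s^3 + 3.51*s^2 - 3.89*s - 4.16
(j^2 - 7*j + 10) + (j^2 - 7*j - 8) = 2*j^2 - 14*j + 2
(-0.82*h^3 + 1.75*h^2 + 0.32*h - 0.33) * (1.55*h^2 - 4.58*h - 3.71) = -1.271*h^5 + 6.4681*h^4 - 4.4768*h^3 - 8.4696*h^2 + 0.3242*h + 1.2243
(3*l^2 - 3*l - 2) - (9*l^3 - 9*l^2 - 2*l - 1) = -9*l^3 + 12*l^2 - l - 1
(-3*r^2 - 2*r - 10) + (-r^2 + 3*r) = -4*r^2 + r - 10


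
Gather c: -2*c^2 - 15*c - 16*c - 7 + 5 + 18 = -2*c^2 - 31*c + 16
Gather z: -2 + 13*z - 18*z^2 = -18*z^2 + 13*z - 2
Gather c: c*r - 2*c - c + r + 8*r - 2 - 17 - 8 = c*(r - 3) + 9*r - 27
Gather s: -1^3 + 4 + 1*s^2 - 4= s^2 - 1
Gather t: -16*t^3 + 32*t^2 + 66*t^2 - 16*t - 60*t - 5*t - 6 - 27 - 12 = -16*t^3 + 98*t^2 - 81*t - 45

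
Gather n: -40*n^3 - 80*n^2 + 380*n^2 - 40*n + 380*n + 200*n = -40*n^3 + 300*n^2 + 540*n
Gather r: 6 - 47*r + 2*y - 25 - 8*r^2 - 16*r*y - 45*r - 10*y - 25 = -8*r^2 + r*(-16*y - 92) - 8*y - 44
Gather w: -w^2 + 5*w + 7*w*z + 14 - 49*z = -w^2 + w*(7*z + 5) - 49*z + 14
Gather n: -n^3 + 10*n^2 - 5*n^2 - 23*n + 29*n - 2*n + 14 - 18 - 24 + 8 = -n^3 + 5*n^2 + 4*n - 20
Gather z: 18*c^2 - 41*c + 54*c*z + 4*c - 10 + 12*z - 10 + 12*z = 18*c^2 - 37*c + z*(54*c + 24) - 20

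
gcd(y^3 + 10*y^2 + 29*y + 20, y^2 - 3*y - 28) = y + 4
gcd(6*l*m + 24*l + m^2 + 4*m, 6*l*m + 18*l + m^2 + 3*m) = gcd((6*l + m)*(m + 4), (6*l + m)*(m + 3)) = 6*l + m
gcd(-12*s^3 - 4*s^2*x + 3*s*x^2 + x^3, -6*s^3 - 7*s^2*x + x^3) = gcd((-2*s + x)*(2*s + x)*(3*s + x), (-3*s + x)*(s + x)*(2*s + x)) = 2*s + x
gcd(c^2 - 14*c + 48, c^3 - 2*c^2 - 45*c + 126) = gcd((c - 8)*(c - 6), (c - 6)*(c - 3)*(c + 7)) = c - 6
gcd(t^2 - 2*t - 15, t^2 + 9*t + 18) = t + 3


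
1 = 1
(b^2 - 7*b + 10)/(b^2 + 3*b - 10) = (b - 5)/(b + 5)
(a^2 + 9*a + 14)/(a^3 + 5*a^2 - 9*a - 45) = (a^2 + 9*a + 14)/(a^3 + 5*a^2 - 9*a - 45)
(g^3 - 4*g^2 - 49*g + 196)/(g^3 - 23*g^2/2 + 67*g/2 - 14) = 2*(g + 7)/(2*g - 1)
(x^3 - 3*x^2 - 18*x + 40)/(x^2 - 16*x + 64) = (x^3 - 3*x^2 - 18*x + 40)/(x^2 - 16*x + 64)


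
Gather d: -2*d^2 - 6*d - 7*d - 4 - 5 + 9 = -2*d^2 - 13*d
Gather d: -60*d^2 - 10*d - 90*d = -60*d^2 - 100*d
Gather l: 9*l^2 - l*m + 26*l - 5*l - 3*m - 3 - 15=9*l^2 + l*(21 - m) - 3*m - 18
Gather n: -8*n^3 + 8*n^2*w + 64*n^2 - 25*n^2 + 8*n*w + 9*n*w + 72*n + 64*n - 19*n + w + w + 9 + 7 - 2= -8*n^3 + n^2*(8*w + 39) + n*(17*w + 117) + 2*w + 14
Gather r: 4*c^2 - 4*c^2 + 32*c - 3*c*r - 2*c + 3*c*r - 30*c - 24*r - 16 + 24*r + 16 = 0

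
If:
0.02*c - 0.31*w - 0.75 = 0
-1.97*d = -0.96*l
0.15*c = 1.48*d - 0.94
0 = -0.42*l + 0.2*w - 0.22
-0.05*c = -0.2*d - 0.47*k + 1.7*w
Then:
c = -16.81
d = -1.07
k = -14.01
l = -2.19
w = -3.50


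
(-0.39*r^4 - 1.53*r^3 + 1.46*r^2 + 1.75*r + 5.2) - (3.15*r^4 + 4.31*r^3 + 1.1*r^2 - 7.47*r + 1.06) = -3.54*r^4 - 5.84*r^3 + 0.36*r^2 + 9.22*r + 4.14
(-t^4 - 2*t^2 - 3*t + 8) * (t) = -t^5 - 2*t^3 - 3*t^2 + 8*t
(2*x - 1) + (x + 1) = 3*x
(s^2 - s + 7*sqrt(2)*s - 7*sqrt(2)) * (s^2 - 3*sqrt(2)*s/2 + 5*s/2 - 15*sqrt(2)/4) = s^4 + 3*s^3/2 + 11*sqrt(2)*s^3/2 - 47*s^2/2 + 33*sqrt(2)*s^2/4 - 63*s/2 - 55*sqrt(2)*s/4 + 105/2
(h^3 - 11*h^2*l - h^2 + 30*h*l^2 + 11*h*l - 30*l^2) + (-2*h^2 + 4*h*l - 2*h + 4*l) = h^3 - 11*h^2*l - 3*h^2 + 30*h*l^2 + 15*h*l - 2*h - 30*l^2 + 4*l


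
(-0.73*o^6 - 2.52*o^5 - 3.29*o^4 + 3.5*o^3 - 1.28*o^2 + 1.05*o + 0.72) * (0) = 0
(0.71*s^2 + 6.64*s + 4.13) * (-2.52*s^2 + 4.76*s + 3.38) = -1.7892*s^4 - 13.3532*s^3 + 23.5986*s^2 + 42.102*s + 13.9594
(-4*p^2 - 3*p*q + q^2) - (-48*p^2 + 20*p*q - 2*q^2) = 44*p^2 - 23*p*q + 3*q^2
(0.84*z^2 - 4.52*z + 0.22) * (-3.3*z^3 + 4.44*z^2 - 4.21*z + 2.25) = -2.772*z^5 + 18.6456*z^4 - 24.3312*z^3 + 21.896*z^2 - 11.0962*z + 0.495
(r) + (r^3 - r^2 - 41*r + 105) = r^3 - r^2 - 40*r + 105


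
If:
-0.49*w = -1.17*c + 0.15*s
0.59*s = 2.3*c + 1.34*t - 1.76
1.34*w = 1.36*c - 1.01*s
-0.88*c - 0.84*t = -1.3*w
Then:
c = 0.18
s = -0.56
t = 0.75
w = 0.61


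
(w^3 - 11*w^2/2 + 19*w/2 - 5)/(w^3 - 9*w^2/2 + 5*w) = (w - 1)/w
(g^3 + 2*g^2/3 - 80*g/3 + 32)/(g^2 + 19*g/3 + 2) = (3*g^2 - 16*g + 16)/(3*g + 1)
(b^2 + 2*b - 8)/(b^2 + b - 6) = (b + 4)/(b + 3)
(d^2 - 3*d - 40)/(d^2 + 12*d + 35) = (d - 8)/(d + 7)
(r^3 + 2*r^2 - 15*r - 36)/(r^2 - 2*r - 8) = (r^2 + 6*r + 9)/(r + 2)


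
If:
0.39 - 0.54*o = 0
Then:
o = 0.72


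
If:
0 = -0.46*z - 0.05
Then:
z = -0.11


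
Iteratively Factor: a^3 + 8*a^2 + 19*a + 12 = (a + 4)*(a^2 + 4*a + 3) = (a + 1)*(a + 4)*(a + 3)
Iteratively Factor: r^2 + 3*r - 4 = (r - 1)*(r + 4)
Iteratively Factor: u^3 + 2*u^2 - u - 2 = (u - 1)*(u^2 + 3*u + 2) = (u - 1)*(u + 2)*(u + 1)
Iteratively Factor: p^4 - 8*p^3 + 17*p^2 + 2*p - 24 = (p + 1)*(p^3 - 9*p^2 + 26*p - 24) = (p - 3)*(p + 1)*(p^2 - 6*p + 8) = (p - 4)*(p - 3)*(p + 1)*(p - 2)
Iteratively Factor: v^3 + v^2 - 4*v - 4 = (v + 2)*(v^2 - v - 2) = (v + 1)*(v + 2)*(v - 2)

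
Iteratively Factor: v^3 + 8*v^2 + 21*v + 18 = (v + 3)*(v^2 + 5*v + 6) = (v + 2)*(v + 3)*(v + 3)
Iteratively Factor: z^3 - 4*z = (z - 2)*(z^2 + 2*z) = (z - 2)*(z + 2)*(z)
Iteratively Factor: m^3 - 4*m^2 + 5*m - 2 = (m - 1)*(m^2 - 3*m + 2) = (m - 2)*(m - 1)*(m - 1)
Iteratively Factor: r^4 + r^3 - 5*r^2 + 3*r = (r)*(r^3 + r^2 - 5*r + 3) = r*(r - 1)*(r^2 + 2*r - 3) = r*(r - 1)^2*(r + 3)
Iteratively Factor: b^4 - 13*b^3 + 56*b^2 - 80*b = (b - 4)*(b^3 - 9*b^2 + 20*b) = (b - 4)^2*(b^2 - 5*b) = (b - 5)*(b - 4)^2*(b)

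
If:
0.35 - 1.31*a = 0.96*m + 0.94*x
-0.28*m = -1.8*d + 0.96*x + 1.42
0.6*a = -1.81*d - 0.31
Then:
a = -3.19584222777641*x - 8.52915053152119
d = 1.05939521362754*x + 2.65607199939929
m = 3.38182637331989*x + 12.0033199961383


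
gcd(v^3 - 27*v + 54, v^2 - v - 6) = v - 3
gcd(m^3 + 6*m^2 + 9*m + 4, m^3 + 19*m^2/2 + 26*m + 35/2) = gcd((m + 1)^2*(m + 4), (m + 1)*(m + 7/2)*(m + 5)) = m + 1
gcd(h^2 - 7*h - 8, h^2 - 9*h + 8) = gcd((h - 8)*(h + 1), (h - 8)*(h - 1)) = h - 8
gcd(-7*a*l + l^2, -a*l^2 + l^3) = l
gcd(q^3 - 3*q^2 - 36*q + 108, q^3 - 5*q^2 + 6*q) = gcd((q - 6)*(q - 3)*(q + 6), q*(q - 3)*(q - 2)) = q - 3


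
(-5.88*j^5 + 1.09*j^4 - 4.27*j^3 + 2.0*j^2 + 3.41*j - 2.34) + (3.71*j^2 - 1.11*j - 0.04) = -5.88*j^5 + 1.09*j^4 - 4.27*j^3 + 5.71*j^2 + 2.3*j - 2.38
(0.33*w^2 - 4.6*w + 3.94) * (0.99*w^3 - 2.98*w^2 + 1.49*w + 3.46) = 0.3267*w^5 - 5.5374*w^4 + 18.1003*w^3 - 17.4534*w^2 - 10.0454*w + 13.6324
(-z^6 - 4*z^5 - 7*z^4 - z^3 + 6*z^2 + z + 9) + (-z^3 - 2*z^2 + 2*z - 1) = -z^6 - 4*z^5 - 7*z^4 - 2*z^3 + 4*z^2 + 3*z + 8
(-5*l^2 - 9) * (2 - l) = 5*l^3 - 10*l^2 + 9*l - 18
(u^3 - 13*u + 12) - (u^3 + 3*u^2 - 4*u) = -3*u^2 - 9*u + 12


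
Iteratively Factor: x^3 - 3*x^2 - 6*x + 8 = (x - 1)*(x^2 - 2*x - 8) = (x - 4)*(x - 1)*(x + 2)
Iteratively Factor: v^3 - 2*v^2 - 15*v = (v)*(v^2 - 2*v - 15) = v*(v + 3)*(v - 5)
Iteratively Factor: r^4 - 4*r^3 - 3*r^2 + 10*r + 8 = (r + 1)*(r^3 - 5*r^2 + 2*r + 8) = (r - 2)*(r + 1)*(r^2 - 3*r - 4) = (r - 4)*(r - 2)*(r + 1)*(r + 1)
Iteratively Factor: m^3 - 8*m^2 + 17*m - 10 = (m - 5)*(m^2 - 3*m + 2) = (m - 5)*(m - 2)*(m - 1)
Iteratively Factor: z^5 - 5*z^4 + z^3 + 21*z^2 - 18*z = (z - 3)*(z^4 - 2*z^3 - 5*z^2 + 6*z) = (z - 3)*(z - 1)*(z^3 - z^2 - 6*z) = (z - 3)*(z - 1)*(z + 2)*(z^2 - 3*z) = z*(z - 3)*(z - 1)*(z + 2)*(z - 3)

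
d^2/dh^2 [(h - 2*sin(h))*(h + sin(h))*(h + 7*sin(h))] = -6*h^2*sin(h) + 24*h*cos(h) - 18*h*cos(2*h) + 6*h + 45*sin(h)/2 - 18*sin(2*h) - 63*sin(3*h)/2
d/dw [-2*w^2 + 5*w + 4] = 5 - 4*w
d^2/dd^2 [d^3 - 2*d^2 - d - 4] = 6*d - 4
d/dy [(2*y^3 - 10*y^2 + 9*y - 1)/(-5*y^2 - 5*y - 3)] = (-10*y^4 - 20*y^3 + 77*y^2 + 50*y - 32)/(25*y^4 + 50*y^3 + 55*y^2 + 30*y + 9)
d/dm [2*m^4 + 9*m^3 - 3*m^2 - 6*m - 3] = 8*m^3 + 27*m^2 - 6*m - 6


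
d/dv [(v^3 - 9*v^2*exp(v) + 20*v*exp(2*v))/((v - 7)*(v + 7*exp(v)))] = (-v*(v - 7)*(7*exp(v) + 1)*(v^2 - 9*v*exp(v) + 20*exp(2*v)) + v*(v + 7*exp(v))*(-v^2 + 9*v*exp(v) - 20*exp(2*v)) + (v - 7)*(v + 7*exp(v))*(-9*v^2*exp(v) + 3*v^2 + 40*v*exp(2*v) - 18*v*exp(v) + 20*exp(2*v)))/((v - 7)^2*(v + 7*exp(v))^2)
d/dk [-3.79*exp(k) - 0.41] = -3.79*exp(k)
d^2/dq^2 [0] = 0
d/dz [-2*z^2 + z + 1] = 1 - 4*z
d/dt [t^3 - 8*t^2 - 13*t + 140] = 3*t^2 - 16*t - 13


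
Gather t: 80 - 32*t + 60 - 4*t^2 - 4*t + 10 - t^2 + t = -5*t^2 - 35*t + 150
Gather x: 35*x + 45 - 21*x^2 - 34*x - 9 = -21*x^2 + x + 36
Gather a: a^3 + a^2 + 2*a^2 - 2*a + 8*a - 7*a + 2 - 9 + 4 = a^3 + 3*a^2 - a - 3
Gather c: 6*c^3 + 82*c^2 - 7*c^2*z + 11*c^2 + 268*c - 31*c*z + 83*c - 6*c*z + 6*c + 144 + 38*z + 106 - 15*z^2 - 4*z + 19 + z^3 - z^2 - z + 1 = 6*c^3 + c^2*(93 - 7*z) + c*(357 - 37*z) + z^3 - 16*z^2 + 33*z + 270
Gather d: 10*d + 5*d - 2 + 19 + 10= 15*d + 27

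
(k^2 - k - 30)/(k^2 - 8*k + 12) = (k + 5)/(k - 2)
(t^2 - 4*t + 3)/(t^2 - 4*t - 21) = (-t^2 + 4*t - 3)/(-t^2 + 4*t + 21)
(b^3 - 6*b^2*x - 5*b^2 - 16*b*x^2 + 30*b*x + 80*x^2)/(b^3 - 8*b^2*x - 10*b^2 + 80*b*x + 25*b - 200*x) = (b + 2*x)/(b - 5)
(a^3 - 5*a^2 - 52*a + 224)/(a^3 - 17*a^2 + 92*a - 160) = (a + 7)/(a - 5)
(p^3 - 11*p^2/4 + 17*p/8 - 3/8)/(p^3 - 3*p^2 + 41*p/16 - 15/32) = 4*(p - 1)/(4*p - 5)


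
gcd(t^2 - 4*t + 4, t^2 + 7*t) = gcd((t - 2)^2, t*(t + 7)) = 1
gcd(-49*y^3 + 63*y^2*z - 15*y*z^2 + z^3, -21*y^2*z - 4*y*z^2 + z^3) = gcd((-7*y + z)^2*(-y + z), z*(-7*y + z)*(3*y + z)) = 7*y - z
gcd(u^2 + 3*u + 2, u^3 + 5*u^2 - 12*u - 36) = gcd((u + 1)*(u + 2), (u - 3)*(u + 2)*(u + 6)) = u + 2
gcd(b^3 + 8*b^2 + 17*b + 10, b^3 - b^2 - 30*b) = b + 5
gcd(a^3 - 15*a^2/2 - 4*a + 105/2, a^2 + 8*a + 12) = 1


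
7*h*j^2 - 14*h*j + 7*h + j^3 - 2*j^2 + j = (7*h + j)*(j - 1)^2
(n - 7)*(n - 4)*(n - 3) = n^3 - 14*n^2 + 61*n - 84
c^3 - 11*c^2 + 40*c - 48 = (c - 4)^2*(c - 3)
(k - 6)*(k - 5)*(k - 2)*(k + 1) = k^4 - 12*k^3 + 39*k^2 - 8*k - 60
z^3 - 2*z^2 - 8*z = z*(z - 4)*(z + 2)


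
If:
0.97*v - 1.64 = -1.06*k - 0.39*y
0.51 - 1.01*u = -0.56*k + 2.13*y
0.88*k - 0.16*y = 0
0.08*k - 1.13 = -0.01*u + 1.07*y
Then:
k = -0.19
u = 2.61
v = 2.32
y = -1.05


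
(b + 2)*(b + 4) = b^2 + 6*b + 8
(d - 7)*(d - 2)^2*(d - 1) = d^4 - 12*d^3 + 43*d^2 - 60*d + 28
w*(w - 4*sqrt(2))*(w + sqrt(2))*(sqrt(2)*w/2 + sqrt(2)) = sqrt(2)*w^4/2 - 3*w^3 + sqrt(2)*w^3 - 6*w^2 - 4*sqrt(2)*w^2 - 8*sqrt(2)*w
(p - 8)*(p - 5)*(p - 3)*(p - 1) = p^4 - 17*p^3 + 95*p^2 - 199*p + 120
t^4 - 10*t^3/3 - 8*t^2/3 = t^2*(t - 4)*(t + 2/3)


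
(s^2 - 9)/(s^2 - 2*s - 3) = (s + 3)/(s + 1)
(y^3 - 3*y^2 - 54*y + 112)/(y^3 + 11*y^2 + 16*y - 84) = (y - 8)/(y + 6)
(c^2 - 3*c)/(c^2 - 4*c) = (c - 3)/(c - 4)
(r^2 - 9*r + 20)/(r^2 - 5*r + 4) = (r - 5)/(r - 1)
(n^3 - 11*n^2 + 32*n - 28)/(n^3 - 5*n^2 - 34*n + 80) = (n^2 - 9*n + 14)/(n^2 - 3*n - 40)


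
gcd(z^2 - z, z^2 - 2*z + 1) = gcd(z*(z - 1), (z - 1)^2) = z - 1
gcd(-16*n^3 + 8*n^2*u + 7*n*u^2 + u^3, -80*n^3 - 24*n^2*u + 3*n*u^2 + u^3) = 16*n^2 + 8*n*u + u^2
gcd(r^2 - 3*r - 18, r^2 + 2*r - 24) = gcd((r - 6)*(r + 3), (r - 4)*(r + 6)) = 1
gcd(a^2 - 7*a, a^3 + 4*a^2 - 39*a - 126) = 1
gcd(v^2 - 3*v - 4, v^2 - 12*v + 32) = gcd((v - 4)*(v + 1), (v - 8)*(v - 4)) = v - 4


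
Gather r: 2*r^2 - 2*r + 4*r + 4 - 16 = 2*r^2 + 2*r - 12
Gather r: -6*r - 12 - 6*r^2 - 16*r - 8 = -6*r^2 - 22*r - 20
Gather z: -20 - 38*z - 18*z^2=-18*z^2 - 38*z - 20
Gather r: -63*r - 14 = -63*r - 14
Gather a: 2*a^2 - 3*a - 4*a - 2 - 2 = 2*a^2 - 7*a - 4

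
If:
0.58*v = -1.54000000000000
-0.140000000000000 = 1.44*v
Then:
No Solution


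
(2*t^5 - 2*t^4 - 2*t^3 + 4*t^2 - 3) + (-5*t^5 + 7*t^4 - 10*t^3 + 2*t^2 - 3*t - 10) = -3*t^5 + 5*t^4 - 12*t^3 + 6*t^2 - 3*t - 13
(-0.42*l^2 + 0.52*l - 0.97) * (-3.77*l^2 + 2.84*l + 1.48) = 1.5834*l^4 - 3.1532*l^3 + 4.5121*l^2 - 1.9852*l - 1.4356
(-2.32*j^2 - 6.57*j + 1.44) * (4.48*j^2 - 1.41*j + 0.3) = -10.3936*j^4 - 26.1624*j^3 + 15.0189*j^2 - 4.0014*j + 0.432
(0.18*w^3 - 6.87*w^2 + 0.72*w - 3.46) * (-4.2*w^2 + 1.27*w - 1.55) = -0.756*w^5 + 29.0826*w^4 - 12.0279*w^3 + 26.0949*w^2 - 5.5102*w + 5.363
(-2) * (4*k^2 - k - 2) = -8*k^2 + 2*k + 4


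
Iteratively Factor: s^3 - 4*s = (s)*(s^2 - 4) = s*(s - 2)*(s + 2)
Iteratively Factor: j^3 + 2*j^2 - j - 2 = (j + 2)*(j^2 - 1) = (j - 1)*(j + 2)*(j + 1)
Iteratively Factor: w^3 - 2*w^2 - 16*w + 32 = (w - 4)*(w^2 + 2*w - 8) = (w - 4)*(w - 2)*(w + 4)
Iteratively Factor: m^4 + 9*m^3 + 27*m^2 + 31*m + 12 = (m + 1)*(m^3 + 8*m^2 + 19*m + 12) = (m + 1)*(m + 4)*(m^2 + 4*m + 3) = (m + 1)^2*(m + 4)*(m + 3)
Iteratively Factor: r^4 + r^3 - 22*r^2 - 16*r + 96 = (r - 2)*(r^3 + 3*r^2 - 16*r - 48) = (r - 2)*(r + 3)*(r^2 - 16) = (r - 2)*(r + 3)*(r + 4)*(r - 4)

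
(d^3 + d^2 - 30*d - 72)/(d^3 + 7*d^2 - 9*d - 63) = (d^2 - 2*d - 24)/(d^2 + 4*d - 21)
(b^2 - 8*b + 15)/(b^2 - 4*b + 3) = (b - 5)/(b - 1)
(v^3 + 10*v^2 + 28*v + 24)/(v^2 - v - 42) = (v^2 + 4*v + 4)/(v - 7)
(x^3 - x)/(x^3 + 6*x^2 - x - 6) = x/(x + 6)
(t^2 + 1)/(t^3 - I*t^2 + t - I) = 1/(t - I)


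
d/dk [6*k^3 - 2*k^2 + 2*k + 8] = 18*k^2 - 4*k + 2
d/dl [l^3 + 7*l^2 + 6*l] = 3*l^2 + 14*l + 6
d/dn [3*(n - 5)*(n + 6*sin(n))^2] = 3*(n + 6*sin(n))*(n + (2*n - 10)*(6*cos(n) + 1) + 6*sin(n))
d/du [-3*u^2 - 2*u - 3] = -6*u - 2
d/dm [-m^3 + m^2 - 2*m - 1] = -3*m^2 + 2*m - 2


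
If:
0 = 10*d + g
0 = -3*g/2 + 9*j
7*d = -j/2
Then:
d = 0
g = 0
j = 0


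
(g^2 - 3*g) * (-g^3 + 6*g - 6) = -g^5 + 3*g^4 + 6*g^3 - 24*g^2 + 18*g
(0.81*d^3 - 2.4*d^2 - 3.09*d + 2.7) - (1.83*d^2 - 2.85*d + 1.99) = 0.81*d^3 - 4.23*d^2 - 0.24*d + 0.71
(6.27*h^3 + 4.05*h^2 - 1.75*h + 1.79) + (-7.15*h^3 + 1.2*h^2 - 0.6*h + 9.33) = -0.880000000000001*h^3 + 5.25*h^2 - 2.35*h + 11.12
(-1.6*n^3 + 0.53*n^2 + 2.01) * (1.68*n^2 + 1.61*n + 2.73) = -2.688*n^5 - 1.6856*n^4 - 3.5147*n^3 + 4.8237*n^2 + 3.2361*n + 5.4873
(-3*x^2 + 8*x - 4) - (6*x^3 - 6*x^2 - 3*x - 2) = -6*x^3 + 3*x^2 + 11*x - 2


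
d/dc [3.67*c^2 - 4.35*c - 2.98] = 7.34*c - 4.35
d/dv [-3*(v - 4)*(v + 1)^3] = (33 - 12*v)*(v + 1)^2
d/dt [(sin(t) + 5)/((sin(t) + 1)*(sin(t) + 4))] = -(sin(t)^2 + 10*sin(t) + 21)*cos(t)/((sin(t) + 1)^2*(sin(t) + 4)^2)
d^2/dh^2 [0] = 0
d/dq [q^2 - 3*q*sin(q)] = -3*q*cos(q) + 2*q - 3*sin(q)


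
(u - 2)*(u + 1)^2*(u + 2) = u^4 + 2*u^3 - 3*u^2 - 8*u - 4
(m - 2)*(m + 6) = m^2 + 4*m - 12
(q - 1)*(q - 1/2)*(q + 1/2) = q^3 - q^2 - q/4 + 1/4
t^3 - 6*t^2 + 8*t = t*(t - 4)*(t - 2)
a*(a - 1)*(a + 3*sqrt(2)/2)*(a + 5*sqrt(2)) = a^4 - a^3 + 13*sqrt(2)*a^3/2 - 13*sqrt(2)*a^2/2 + 15*a^2 - 15*a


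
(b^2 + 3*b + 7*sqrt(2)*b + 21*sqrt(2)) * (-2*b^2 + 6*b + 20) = -2*b^4 - 14*sqrt(2)*b^3 + 38*b^2 + 60*b + 266*sqrt(2)*b + 420*sqrt(2)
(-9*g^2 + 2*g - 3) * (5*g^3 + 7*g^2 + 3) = -45*g^5 - 53*g^4 - g^3 - 48*g^2 + 6*g - 9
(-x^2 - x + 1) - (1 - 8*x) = -x^2 + 7*x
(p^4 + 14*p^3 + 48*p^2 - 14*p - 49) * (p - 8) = p^5 + 6*p^4 - 64*p^3 - 398*p^2 + 63*p + 392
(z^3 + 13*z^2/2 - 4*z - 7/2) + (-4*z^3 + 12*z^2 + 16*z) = -3*z^3 + 37*z^2/2 + 12*z - 7/2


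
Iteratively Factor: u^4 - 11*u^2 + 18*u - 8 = (u - 1)*(u^3 + u^2 - 10*u + 8) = (u - 1)^2*(u^2 + 2*u - 8) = (u - 2)*(u - 1)^2*(u + 4)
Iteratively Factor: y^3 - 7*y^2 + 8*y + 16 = (y - 4)*(y^2 - 3*y - 4) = (y - 4)*(y + 1)*(y - 4)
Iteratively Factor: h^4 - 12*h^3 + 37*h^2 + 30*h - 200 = (h - 5)*(h^3 - 7*h^2 + 2*h + 40) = (h - 5)*(h - 4)*(h^2 - 3*h - 10) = (h - 5)^2*(h - 4)*(h + 2)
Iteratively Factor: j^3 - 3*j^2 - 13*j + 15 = (j - 5)*(j^2 + 2*j - 3) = (j - 5)*(j - 1)*(j + 3)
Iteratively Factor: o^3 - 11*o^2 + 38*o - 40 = (o - 2)*(o^2 - 9*o + 20) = (o - 5)*(o - 2)*(o - 4)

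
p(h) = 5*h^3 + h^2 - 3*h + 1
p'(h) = 15*h^2 + 2*h - 3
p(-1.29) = -4.20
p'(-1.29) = 19.38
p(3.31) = 183.35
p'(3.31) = 167.96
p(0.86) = 2.34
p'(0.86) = 9.81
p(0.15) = 0.59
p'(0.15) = -2.36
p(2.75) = 104.30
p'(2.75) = 115.94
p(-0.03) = 1.09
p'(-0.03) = -3.05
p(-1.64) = -13.45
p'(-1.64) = 34.06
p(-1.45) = -7.79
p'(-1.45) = 25.64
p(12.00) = 8749.00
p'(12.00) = 2181.00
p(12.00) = 8749.00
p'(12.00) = 2181.00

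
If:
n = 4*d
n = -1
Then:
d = -1/4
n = -1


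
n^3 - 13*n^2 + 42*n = n*(n - 7)*(n - 6)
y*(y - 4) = y^2 - 4*y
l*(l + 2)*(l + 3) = l^3 + 5*l^2 + 6*l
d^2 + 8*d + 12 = (d + 2)*(d + 6)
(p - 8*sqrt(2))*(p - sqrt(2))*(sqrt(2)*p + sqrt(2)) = sqrt(2)*p^3 - 18*p^2 + sqrt(2)*p^2 - 18*p + 16*sqrt(2)*p + 16*sqrt(2)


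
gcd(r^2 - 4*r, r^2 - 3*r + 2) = 1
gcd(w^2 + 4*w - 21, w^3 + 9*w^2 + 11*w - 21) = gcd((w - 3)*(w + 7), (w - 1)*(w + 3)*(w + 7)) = w + 7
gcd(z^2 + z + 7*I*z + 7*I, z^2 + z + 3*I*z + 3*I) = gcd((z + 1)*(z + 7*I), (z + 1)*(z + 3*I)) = z + 1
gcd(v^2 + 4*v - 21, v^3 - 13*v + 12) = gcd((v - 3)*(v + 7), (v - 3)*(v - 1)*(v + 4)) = v - 3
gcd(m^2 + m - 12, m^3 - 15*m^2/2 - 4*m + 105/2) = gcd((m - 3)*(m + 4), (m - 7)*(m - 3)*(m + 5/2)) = m - 3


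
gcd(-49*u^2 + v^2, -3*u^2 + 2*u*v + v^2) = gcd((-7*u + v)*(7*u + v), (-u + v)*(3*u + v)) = 1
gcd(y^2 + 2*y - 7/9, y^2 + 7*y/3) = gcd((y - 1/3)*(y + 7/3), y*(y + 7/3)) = y + 7/3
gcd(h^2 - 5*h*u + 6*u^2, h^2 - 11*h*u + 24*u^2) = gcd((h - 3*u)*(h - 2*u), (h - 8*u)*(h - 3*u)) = -h + 3*u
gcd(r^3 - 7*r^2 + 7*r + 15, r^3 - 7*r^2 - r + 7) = r + 1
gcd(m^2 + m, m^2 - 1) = m + 1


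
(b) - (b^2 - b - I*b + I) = -b^2 + 2*b + I*b - I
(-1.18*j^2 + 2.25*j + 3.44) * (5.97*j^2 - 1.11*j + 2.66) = -7.0446*j^4 + 14.7423*j^3 + 14.9005*j^2 + 2.1666*j + 9.1504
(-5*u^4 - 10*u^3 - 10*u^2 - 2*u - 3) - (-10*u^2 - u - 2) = -5*u^4 - 10*u^3 - u - 1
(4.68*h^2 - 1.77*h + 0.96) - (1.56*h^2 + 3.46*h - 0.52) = 3.12*h^2 - 5.23*h + 1.48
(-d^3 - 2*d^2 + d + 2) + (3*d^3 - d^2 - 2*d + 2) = 2*d^3 - 3*d^2 - d + 4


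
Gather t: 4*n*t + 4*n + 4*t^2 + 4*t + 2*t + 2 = 4*n + 4*t^2 + t*(4*n + 6) + 2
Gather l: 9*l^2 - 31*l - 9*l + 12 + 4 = 9*l^2 - 40*l + 16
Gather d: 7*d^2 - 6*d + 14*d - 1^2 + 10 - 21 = 7*d^2 + 8*d - 12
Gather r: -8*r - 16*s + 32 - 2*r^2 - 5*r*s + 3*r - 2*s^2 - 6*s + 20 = -2*r^2 + r*(-5*s - 5) - 2*s^2 - 22*s + 52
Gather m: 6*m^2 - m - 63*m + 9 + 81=6*m^2 - 64*m + 90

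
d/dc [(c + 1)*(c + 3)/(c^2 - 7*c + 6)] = (-11*c^2 + 6*c + 45)/(c^4 - 14*c^3 + 61*c^2 - 84*c + 36)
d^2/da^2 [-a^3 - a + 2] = -6*a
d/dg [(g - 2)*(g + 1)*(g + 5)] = 3*g^2 + 8*g - 7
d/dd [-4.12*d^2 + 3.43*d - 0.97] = 3.43 - 8.24*d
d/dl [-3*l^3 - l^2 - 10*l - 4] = -9*l^2 - 2*l - 10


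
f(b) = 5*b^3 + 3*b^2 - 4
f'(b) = 15*b^2 + 6*b = 3*b*(5*b + 2)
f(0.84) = 1.08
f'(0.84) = 15.62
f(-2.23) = -44.53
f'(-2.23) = 61.21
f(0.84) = 1.08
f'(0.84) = 15.62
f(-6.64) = -1335.51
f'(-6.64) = 621.50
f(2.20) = 63.76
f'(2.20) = 85.80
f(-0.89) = -5.15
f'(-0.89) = 6.54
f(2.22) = 65.49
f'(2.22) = 87.25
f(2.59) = 102.99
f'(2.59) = 116.16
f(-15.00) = -16204.00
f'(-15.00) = 3285.00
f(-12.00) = -8212.00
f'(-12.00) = 2088.00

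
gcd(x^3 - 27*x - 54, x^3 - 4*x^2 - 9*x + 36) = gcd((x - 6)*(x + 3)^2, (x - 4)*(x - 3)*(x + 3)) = x + 3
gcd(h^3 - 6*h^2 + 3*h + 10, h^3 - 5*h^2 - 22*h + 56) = h - 2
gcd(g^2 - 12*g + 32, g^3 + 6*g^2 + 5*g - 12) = 1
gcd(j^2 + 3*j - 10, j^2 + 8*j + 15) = j + 5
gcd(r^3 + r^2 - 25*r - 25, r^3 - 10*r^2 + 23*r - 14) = 1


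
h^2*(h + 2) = h^3 + 2*h^2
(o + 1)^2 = o^2 + 2*o + 1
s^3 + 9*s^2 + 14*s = s*(s + 2)*(s + 7)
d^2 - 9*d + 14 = (d - 7)*(d - 2)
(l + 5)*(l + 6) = l^2 + 11*l + 30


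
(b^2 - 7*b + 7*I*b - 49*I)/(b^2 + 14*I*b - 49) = (b - 7)/(b + 7*I)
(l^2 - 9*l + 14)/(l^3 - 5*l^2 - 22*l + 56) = 1/(l + 4)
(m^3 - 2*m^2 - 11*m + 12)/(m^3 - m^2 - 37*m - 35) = (-m^3 + 2*m^2 + 11*m - 12)/(-m^3 + m^2 + 37*m + 35)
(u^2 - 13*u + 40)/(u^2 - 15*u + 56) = (u - 5)/(u - 7)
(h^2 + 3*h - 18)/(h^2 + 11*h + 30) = (h - 3)/(h + 5)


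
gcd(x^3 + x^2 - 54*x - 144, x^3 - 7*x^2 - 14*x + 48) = x^2 - 5*x - 24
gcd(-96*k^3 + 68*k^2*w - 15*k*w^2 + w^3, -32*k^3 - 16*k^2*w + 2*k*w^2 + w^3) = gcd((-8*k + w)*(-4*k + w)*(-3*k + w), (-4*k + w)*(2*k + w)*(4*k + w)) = -4*k + w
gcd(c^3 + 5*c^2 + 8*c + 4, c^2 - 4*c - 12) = c + 2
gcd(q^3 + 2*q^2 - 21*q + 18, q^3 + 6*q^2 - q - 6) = q^2 + 5*q - 6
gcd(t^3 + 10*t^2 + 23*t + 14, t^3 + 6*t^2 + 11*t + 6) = t^2 + 3*t + 2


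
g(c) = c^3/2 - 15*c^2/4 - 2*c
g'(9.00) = 52.00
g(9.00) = 42.75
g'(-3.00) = 34.00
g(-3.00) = -41.25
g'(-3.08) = 35.33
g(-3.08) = -44.02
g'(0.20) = -3.44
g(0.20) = -0.55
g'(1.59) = -10.13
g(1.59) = -10.65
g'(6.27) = 9.94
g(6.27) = -36.72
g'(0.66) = -6.30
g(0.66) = -2.81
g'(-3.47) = 42.09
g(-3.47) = -59.10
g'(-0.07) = -1.47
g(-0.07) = 0.12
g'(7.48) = 25.83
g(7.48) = -15.52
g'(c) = 3*c^2/2 - 15*c/2 - 2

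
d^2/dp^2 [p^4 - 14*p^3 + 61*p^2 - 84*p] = 12*p^2 - 84*p + 122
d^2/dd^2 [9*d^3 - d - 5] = 54*d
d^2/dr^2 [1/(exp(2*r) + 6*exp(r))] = 2*(4*(exp(r) + 3)^2 - (exp(r) + 6)*(2*exp(r) + 3))*exp(-r)/(exp(r) + 6)^3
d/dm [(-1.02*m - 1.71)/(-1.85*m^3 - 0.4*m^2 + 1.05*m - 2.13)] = (-3.774*m^3 - 9.8985*m^2 - 1.368*m + 3.9681)/(3.4225*m^6 + 1.48*m^5 - 3.725*m^4 + 7.041*m^3 + 2.8065*m^2 - 4.473*m + 4.5369)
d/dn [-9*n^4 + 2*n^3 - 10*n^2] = 2*n*(-18*n^2 + 3*n - 10)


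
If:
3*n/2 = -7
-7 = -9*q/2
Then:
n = -14/3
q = 14/9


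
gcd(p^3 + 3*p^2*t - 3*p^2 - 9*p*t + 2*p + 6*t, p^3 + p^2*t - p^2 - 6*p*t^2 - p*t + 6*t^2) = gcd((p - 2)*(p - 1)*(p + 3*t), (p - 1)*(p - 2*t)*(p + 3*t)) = p^2 + 3*p*t - p - 3*t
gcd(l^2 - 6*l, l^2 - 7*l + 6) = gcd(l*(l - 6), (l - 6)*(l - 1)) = l - 6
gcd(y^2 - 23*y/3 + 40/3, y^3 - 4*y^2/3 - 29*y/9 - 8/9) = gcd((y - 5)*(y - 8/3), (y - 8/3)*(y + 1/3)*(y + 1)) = y - 8/3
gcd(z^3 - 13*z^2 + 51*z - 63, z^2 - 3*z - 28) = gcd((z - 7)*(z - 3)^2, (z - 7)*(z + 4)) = z - 7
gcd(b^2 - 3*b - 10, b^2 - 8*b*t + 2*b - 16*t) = b + 2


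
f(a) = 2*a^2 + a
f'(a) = 4*a + 1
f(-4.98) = 44.62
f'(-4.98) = -18.92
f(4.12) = 38.07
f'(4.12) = 17.48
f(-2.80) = 12.88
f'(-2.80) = -10.20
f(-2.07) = 6.50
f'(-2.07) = -7.28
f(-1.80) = 4.68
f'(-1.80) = -6.20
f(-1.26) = 1.92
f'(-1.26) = -4.04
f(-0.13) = -0.10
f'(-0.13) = 0.48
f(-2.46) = 9.64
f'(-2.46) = -8.84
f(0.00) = 0.00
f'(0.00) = 1.00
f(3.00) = 21.00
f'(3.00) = 13.00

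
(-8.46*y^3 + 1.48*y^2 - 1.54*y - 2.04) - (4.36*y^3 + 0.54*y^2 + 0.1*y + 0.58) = -12.82*y^3 + 0.94*y^2 - 1.64*y - 2.62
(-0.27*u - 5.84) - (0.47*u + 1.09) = -0.74*u - 6.93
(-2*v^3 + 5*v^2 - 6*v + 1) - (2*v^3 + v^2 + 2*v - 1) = -4*v^3 + 4*v^2 - 8*v + 2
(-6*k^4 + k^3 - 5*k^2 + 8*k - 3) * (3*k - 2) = -18*k^5 + 15*k^4 - 17*k^3 + 34*k^2 - 25*k + 6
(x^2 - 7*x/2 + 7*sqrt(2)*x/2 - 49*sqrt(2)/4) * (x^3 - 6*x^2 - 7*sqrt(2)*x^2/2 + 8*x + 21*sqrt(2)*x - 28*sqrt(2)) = x^5 - 19*x^4/2 + 9*x^3/2 + 819*x^2/4 - 1421*x/2 + 686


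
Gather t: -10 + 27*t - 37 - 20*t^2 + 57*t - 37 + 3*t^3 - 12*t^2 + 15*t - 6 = 3*t^3 - 32*t^2 + 99*t - 90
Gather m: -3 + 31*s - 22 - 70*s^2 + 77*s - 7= -70*s^2 + 108*s - 32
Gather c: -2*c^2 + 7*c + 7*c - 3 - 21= -2*c^2 + 14*c - 24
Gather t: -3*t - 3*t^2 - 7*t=-3*t^2 - 10*t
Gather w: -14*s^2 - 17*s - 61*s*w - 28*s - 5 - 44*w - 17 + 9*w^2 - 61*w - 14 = -14*s^2 - 45*s + 9*w^2 + w*(-61*s - 105) - 36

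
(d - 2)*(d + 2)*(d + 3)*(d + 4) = d^4 + 7*d^3 + 8*d^2 - 28*d - 48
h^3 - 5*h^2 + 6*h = h*(h - 3)*(h - 2)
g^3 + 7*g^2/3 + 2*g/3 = g*(g + 1/3)*(g + 2)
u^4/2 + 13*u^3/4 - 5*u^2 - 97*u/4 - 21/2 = (u/2 + 1)*(u - 3)*(u + 1/2)*(u + 7)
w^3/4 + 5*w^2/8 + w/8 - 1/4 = (w/4 + 1/4)*(w - 1/2)*(w + 2)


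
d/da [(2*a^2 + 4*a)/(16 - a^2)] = 4*(a^2 + 16*a + 16)/(a^4 - 32*a^2 + 256)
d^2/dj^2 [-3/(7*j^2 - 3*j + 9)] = 6*(49*j^2 - 21*j - (14*j - 3)^2 + 63)/(7*j^2 - 3*j + 9)^3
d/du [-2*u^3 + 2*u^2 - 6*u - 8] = -6*u^2 + 4*u - 6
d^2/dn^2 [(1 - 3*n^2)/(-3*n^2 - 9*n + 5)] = 6*(-27*n^3 + 36*n^2 - 27*n - 7)/(27*n^6 + 243*n^5 + 594*n^4 - 81*n^3 - 990*n^2 + 675*n - 125)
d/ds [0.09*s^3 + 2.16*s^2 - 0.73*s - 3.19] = 0.27*s^2 + 4.32*s - 0.73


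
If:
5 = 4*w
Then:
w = 5/4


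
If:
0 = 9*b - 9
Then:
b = 1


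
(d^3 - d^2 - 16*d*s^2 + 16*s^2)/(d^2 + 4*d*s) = d - 4*s - 1 + 4*s/d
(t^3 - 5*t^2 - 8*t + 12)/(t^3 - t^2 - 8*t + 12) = (t^3 - 5*t^2 - 8*t + 12)/(t^3 - t^2 - 8*t + 12)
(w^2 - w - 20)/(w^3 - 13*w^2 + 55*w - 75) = (w + 4)/(w^2 - 8*w + 15)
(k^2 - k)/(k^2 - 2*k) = (k - 1)/(k - 2)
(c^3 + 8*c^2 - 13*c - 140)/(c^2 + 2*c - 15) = (c^2 + 3*c - 28)/(c - 3)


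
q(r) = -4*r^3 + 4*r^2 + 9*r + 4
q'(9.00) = -891.00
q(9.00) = -2507.00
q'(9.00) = -891.00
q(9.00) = -2507.00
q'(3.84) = -137.23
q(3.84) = -128.95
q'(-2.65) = -96.47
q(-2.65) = 82.68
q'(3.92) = -144.04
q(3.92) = -140.20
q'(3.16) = -85.55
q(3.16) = -53.84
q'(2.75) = -59.75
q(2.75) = -24.19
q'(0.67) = 8.97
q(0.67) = 10.62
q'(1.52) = -6.56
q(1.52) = 12.87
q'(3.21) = -88.97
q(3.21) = -58.20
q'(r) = -12*r^2 + 8*r + 9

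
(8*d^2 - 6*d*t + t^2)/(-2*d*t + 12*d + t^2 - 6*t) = (-4*d + t)/(t - 6)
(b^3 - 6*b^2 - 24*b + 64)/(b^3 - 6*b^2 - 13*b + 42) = (b^2 - 4*b - 32)/(b^2 - 4*b - 21)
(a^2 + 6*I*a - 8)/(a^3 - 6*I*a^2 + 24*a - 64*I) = (a + 2*I)/(a^2 - 10*I*a - 16)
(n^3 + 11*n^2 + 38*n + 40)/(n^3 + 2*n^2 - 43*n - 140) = (n + 2)/(n - 7)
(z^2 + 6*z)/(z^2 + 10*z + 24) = z/(z + 4)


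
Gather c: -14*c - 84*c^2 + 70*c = -84*c^2 + 56*c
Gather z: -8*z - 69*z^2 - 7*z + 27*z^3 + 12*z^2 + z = 27*z^3 - 57*z^2 - 14*z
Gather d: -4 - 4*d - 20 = -4*d - 24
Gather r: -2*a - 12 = -2*a - 12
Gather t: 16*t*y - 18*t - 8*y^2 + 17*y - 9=t*(16*y - 18) - 8*y^2 + 17*y - 9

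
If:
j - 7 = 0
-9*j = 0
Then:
No Solution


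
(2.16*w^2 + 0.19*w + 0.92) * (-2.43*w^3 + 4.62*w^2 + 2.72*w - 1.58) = -5.2488*w^5 + 9.5175*w^4 + 4.5174*w^3 + 1.3544*w^2 + 2.2022*w - 1.4536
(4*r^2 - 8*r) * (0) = 0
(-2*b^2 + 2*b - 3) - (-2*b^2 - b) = 3*b - 3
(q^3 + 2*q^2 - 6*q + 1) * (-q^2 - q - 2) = -q^5 - 3*q^4 + 2*q^3 + q^2 + 11*q - 2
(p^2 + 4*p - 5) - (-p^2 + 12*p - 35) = 2*p^2 - 8*p + 30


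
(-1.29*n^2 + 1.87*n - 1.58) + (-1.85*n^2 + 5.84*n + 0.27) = -3.14*n^2 + 7.71*n - 1.31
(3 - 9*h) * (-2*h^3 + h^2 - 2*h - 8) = 18*h^4 - 15*h^3 + 21*h^2 + 66*h - 24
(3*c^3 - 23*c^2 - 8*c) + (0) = 3*c^3 - 23*c^2 - 8*c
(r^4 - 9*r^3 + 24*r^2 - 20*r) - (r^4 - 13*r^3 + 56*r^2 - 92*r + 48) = 4*r^3 - 32*r^2 + 72*r - 48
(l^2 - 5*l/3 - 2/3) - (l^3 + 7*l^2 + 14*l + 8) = -l^3 - 6*l^2 - 47*l/3 - 26/3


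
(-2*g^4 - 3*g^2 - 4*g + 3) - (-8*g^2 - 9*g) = -2*g^4 + 5*g^2 + 5*g + 3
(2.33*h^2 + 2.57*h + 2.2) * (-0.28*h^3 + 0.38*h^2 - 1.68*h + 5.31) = -0.6524*h^5 + 0.1658*h^4 - 3.5538*h^3 + 8.8907*h^2 + 9.9507*h + 11.682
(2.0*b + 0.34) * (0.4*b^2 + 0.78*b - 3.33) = 0.8*b^3 + 1.696*b^2 - 6.3948*b - 1.1322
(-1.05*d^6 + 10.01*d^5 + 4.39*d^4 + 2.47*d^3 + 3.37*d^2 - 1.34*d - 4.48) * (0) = 0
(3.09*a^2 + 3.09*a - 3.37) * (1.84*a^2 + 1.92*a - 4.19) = 5.6856*a^4 + 11.6184*a^3 - 13.2151*a^2 - 19.4175*a + 14.1203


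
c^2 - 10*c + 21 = (c - 7)*(c - 3)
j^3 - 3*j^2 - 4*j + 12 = (j - 3)*(j - 2)*(j + 2)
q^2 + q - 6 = (q - 2)*(q + 3)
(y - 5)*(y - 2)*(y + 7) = y^3 - 39*y + 70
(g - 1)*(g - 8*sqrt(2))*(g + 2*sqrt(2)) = g^3 - 6*sqrt(2)*g^2 - g^2 - 32*g + 6*sqrt(2)*g + 32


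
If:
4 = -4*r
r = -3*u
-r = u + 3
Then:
No Solution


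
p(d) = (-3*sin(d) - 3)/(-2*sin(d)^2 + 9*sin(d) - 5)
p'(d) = (4*sin(d)*cos(d) - 9*cos(d))*(-3*sin(d) - 3)/(-2*sin(d)^2 + 9*sin(d) - 5)^2 - 3*cos(d)/(-2*sin(d)^2 + 9*sin(d) - 5)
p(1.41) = -3.08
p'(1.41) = 1.04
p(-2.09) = 0.03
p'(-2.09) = -0.12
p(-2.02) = 0.02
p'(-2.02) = -0.10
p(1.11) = -3.90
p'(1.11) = 5.54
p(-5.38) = -6.42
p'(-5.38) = 25.68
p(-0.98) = 0.04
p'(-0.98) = 0.14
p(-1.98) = 0.02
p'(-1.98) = -0.09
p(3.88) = 0.08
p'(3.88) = -0.24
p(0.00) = 0.60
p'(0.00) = 1.68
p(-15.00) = 0.09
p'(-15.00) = -0.26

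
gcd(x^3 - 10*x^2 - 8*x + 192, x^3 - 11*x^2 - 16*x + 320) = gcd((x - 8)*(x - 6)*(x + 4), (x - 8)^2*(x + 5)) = x - 8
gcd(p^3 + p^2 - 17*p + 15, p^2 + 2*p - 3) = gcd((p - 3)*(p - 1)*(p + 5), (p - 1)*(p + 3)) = p - 1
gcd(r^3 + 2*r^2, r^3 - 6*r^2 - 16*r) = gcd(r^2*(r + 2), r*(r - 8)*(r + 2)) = r^2 + 2*r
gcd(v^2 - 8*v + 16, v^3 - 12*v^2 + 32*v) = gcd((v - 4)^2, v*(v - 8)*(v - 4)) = v - 4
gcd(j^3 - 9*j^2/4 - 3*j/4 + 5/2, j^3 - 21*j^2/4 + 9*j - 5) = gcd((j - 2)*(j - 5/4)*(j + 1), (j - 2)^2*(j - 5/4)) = j^2 - 13*j/4 + 5/2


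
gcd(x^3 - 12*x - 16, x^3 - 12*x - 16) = x^3 - 12*x - 16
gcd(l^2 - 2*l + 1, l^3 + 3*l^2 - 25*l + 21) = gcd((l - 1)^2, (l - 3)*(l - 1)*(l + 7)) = l - 1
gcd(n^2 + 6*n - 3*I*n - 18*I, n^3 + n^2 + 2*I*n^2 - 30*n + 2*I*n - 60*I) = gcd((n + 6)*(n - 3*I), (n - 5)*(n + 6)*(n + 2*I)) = n + 6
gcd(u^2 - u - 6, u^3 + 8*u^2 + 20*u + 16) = u + 2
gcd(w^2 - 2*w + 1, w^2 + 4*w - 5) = w - 1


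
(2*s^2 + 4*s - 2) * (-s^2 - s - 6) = -2*s^4 - 6*s^3 - 14*s^2 - 22*s + 12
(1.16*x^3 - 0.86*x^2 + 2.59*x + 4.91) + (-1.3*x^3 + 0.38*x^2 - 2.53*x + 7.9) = -0.14*x^3 - 0.48*x^2 + 0.0600000000000001*x + 12.81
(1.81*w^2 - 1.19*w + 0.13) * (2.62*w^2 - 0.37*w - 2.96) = 4.7422*w^4 - 3.7875*w^3 - 4.5767*w^2 + 3.4743*w - 0.3848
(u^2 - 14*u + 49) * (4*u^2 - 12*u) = 4*u^4 - 68*u^3 + 364*u^2 - 588*u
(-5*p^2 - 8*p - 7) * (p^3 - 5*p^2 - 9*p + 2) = -5*p^5 + 17*p^4 + 78*p^3 + 97*p^2 + 47*p - 14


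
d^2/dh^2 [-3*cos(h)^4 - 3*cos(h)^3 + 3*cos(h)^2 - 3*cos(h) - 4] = 48*sin(h)^4 - 48*sin(h)^2 + 21*cos(h)/4 + 27*cos(3*h)/4 + 6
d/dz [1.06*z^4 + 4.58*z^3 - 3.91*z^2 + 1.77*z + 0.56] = 4.24*z^3 + 13.74*z^2 - 7.82*z + 1.77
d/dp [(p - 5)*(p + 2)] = 2*p - 3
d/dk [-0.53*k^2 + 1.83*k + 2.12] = 1.83 - 1.06*k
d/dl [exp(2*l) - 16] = 2*exp(2*l)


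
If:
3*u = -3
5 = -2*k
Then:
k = -5/2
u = -1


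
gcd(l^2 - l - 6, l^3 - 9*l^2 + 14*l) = 1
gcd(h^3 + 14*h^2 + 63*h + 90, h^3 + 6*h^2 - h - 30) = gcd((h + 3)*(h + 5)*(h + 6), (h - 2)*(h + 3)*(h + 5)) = h^2 + 8*h + 15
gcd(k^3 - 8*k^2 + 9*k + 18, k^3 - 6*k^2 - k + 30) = k - 3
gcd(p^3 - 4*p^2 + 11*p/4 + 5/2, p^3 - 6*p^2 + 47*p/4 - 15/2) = p^2 - 9*p/2 + 5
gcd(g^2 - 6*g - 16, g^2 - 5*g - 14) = g + 2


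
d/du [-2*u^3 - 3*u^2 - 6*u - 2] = -6*u^2 - 6*u - 6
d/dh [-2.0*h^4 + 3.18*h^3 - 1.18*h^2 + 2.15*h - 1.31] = -8.0*h^3 + 9.54*h^2 - 2.36*h + 2.15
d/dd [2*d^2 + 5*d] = 4*d + 5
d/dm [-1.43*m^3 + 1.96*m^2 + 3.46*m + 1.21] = -4.29*m^2 + 3.92*m + 3.46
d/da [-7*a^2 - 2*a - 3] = -14*a - 2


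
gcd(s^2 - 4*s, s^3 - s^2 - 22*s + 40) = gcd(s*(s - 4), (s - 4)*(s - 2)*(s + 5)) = s - 4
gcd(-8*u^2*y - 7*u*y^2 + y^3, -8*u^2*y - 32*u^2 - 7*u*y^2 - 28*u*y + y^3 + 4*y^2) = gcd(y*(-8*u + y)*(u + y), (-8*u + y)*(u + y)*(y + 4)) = -8*u^2 - 7*u*y + y^2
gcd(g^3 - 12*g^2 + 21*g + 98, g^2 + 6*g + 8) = g + 2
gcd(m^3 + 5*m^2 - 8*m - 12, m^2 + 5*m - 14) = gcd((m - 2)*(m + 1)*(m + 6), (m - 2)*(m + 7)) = m - 2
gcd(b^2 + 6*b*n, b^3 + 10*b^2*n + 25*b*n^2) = b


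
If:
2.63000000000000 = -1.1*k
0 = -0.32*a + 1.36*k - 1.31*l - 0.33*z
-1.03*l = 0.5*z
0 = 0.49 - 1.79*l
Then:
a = -10.70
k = -2.39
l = 0.27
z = -0.56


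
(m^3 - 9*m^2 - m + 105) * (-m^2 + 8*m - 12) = -m^5 + 17*m^4 - 83*m^3 - 5*m^2 + 852*m - 1260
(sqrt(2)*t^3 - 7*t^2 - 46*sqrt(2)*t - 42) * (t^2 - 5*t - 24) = sqrt(2)*t^5 - 5*sqrt(2)*t^4 - 7*t^4 - 70*sqrt(2)*t^3 + 35*t^3 + 126*t^2 + 230*sqrt(2)*t^2 + 210*t + 1104*sqrt(2)*t + 1008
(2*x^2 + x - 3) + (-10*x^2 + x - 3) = -8*x^2 + 2*x - 6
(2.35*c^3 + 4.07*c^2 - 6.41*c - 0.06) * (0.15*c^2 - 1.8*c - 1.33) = 0.3525*c^5 - 3.6195*c^4 - 11.413*c^3 + 6.1159*c^2 + 8.6333*c + 0.0798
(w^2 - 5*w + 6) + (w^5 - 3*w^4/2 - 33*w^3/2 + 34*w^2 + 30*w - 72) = w^5 - 3*w^4/2 - 33*w^3/2 + 35*w^2 + 25*w - 66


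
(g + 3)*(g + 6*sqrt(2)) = g^2 + 3*g + 6*sqrt(2)*g + 18*sqrt(2)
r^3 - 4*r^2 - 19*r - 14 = (r - 7)*(r + 1)*(r + 2)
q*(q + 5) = q^2 + 5*q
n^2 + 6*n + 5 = (n + 1)*(n + 5)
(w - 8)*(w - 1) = w^2 - 9*w + 8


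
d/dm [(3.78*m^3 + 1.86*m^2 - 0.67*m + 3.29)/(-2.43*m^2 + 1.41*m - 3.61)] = (-9.1854*m^4 + 10.6596*m^3 - 39.9429*m^2 + 2.5602*m - 2.2202)/(5.9049*m^4 - 6.8526*m^3 + 19.5327*m^2 - 10.1802*m + 13.0321)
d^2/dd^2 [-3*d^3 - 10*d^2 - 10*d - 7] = -18*d - 20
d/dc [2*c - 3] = 2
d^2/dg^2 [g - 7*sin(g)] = 7*sin(g)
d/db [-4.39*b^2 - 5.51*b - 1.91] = -8.78*b - 5.51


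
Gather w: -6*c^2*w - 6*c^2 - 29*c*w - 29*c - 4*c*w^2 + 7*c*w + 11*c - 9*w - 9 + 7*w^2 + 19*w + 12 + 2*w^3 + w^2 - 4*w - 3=-6*c^2 - 18*c + 2*w^3 + w^2*(8 - 4*c) + w*(-6*c^2 - 22*c + 6)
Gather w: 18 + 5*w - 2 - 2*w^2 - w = -2*w^2 + 4*w + 16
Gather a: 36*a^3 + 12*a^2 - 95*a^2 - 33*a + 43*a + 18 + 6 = 36*a^3 - 83*a^2 + 10*a + 24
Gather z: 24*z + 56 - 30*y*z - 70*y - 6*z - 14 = -70*y + z*(18 - 30*y) + 42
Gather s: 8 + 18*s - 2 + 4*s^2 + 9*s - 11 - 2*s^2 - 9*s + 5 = 2*s^2 + 18*s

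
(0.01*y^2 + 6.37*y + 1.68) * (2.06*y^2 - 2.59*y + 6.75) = 0.0206*y^4 + 13.0963*y^3 - 12.97*y^2 + 38.6463*y + 11.34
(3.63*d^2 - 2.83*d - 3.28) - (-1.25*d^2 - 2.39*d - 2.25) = 4.88*d^2 - 0.44*d - 1.03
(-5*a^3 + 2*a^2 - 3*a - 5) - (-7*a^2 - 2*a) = -5*a^3 + 9*a^2 - a - 5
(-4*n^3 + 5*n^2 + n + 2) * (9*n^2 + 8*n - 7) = -36*n^5 + 13*n^4 + 77*n^3 - 9*n^2 + 9*n - 14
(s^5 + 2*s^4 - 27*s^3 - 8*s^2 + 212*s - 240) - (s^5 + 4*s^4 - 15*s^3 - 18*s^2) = -2*s^4 - 12*s^3 + 10*s^2 + 212*s - 240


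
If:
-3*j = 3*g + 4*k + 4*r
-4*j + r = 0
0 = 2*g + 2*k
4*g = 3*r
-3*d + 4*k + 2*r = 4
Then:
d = -4/3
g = 0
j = 0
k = 0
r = 0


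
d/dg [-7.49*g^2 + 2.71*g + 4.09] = 2.71 - 14.98*g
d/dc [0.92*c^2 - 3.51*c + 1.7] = 1.84*c - 3.51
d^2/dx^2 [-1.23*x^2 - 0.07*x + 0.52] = -2.46000000000000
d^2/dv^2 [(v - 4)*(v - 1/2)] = 2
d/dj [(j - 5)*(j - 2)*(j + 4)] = 3*j^2 - 6*j - 18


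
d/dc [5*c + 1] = 5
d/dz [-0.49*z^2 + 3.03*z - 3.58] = 3.03 - 0.98*z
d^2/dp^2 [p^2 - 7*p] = 2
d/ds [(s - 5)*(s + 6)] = 2*s + 1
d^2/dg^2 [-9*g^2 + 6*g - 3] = -18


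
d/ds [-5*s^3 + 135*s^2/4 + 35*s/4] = -15*s^2 + 135*s/2 + 35/4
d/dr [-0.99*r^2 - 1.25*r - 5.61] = -1.98*r - 1.25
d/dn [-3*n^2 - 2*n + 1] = -6*n - 2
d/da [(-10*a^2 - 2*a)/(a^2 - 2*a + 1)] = 2*(11*a + 1)/(a^3 - 3*a^2 + 3*a - 1)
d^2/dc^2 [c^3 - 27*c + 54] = 6*c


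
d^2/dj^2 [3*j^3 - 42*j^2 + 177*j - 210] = 18*j - 84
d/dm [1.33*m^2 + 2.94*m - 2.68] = 2.66*m + 2.94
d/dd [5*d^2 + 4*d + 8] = 10*d + 4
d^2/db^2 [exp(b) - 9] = exp(b)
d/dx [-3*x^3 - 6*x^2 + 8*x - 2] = -9*x^2 - 12*x + 8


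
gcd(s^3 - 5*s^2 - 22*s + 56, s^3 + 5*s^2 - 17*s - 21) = 1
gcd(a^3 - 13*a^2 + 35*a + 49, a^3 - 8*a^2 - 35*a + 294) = a^2 - 14*a + 49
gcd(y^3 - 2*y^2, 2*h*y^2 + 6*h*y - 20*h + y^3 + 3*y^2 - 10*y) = y - 2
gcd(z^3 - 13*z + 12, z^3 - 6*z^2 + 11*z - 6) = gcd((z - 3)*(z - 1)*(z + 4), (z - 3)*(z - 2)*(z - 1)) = z^2 - 4*z + 3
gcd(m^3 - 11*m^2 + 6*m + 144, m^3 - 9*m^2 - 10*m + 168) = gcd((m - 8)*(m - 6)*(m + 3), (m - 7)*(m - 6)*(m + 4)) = m - 6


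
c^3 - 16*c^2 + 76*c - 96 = (c - 8)*(c - 6)*(c - 2)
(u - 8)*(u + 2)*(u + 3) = u^3 - 3*u^2 - 34*u - 48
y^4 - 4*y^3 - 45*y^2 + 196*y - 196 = (y - 7)*(y - 2)^2*(y + 7)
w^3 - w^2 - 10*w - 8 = (w - 4)*(w + 1)*(w + 2)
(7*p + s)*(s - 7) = 7*p*s - 49*p + s^2 - 7*s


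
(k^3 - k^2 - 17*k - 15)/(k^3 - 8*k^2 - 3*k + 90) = (k + 1)/(k - 6)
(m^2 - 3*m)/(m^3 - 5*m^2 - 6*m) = (3 - m)/(-m^2 + 5*m + 6)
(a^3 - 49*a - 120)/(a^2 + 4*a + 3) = (a^2 - 3*a - 40)/(a + 1)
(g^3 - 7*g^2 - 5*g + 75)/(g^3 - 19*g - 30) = (g - 5)/(g + 2)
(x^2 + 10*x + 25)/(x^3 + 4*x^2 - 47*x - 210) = (x + 5)/(x^2 - x - 42)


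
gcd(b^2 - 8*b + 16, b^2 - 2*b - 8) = b - 4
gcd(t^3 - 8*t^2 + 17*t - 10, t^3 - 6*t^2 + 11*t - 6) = t^2 - 3*t + 2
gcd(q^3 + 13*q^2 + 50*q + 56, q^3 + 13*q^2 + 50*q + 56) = q^3 + 13*q^2 + 50*q + 56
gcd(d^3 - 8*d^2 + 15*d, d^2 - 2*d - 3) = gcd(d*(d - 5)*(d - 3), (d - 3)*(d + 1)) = d - 3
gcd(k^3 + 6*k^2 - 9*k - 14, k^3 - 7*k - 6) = k + 1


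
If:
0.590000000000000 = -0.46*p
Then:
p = -1.28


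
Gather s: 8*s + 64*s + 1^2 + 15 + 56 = 72*s + 72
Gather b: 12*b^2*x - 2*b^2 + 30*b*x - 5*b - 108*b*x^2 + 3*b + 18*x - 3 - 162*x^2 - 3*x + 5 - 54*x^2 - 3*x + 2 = b^2*(12*x - 2) + b*(-108*x^2 + 30*x - 2) - 216*x^2 + 12*x + 4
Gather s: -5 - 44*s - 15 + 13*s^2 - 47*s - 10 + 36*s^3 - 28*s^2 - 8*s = 36*s^3 - 15*s^2 - 99*s - 30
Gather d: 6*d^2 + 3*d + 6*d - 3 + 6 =6*d^2 + 9*d + 3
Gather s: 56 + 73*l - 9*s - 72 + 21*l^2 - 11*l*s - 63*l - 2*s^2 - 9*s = 21*l^2 + 10*l - 2*s^2 + s*(-11*l - 18) - 16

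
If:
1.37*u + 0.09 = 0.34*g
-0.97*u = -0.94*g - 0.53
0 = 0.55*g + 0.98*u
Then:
No Solution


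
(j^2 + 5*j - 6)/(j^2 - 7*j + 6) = (j + 6)/(j - 6)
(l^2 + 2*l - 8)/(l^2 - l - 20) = (l - 2)/(l - 5)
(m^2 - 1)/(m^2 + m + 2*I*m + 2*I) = (m - 1)/(m + 2*I)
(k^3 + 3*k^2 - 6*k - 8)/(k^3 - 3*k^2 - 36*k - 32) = (k - 2)/(k - 8)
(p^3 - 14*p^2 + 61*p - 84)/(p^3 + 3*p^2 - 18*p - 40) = (p^2 - 10*p + 21)/(p^2 + 7*p + 10)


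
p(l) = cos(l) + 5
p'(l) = -sin(l)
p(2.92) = 4.02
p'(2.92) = -0.22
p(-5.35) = 5.60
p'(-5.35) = -0.80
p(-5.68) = 5.82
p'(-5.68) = -0.57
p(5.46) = 5.68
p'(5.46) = 0.73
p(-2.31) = 4.33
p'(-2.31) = 0.74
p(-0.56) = 5.85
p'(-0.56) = 0.53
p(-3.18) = 4.00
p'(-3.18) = -0.04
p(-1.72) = 4.85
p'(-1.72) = 0.99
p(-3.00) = 4.01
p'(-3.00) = 0.14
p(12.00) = 5.84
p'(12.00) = 0.54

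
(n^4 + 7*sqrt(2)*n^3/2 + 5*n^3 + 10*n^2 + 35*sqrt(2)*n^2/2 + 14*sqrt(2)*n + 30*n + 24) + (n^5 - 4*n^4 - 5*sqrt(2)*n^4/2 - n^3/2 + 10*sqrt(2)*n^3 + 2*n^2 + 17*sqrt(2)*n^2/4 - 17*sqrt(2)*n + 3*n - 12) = n^5 - 5*sqrt(2)*n^4/2 - 3*n^4 + 9*n^3/2 + 27*sqrt(2)*n^3/2 + 12*n^2 + 87*sqrt(2)*n^2/4 - 3*sqrt(2)*n + 33*n + 12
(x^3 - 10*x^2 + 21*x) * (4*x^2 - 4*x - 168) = 4*x^5 - 44*x^4 - 44*x^3 + 1596*x^2 - 3528*x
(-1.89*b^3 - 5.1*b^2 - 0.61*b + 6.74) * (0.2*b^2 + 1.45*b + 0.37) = -0.378*b^5 - 3.7605*b^4 - 8.2163*b^3 - 1.4235*b^2 + 9.5473*b + 2.4938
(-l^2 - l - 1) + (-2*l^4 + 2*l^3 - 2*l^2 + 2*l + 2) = -2*l^4 + 2*l^3 - 3*l^2 + l + 1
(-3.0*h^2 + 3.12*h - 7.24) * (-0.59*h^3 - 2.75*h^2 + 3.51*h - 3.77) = 1.77*h^5 + 6.4092*h^4 - 14.8384*h^3 + 42.1712*h^2 - 37.1748*h + 27.2948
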